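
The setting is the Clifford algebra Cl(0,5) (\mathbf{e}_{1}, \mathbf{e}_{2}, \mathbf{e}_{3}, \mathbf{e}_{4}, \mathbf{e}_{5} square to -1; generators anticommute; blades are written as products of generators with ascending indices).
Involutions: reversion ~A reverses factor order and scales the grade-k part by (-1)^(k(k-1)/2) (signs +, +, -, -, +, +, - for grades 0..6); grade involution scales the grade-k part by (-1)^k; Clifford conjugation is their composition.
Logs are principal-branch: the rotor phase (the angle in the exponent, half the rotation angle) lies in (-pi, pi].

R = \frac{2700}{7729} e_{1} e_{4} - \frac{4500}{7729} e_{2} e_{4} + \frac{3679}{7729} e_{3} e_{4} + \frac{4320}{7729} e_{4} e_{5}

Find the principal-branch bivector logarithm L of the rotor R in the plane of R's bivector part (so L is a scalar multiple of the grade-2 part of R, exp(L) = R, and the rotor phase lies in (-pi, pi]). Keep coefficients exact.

The scalar part of R is 0, so the principal-branch rotor phase is pinned; divide the bivector part by its sine to get the unit plane — L is the phase times that plane.
Concretely: cos(phase) = 0 gives phase = ±\frac{\pi}{2}, and since phase/sin(phase) is even the sign is immaterial: L = (phase/sin(phase)) * <R>_2 = (\frac{\pi}{2}) * <R>_2.
Answer: \frac{1350 \pi}{7729} e_{1} e_{4} - \frac{2250 \pi}{7729} e_{2} e_{4} + \frac{3679 \pi}{15458} e_{3} e_{4} + \frac{2160 \pi}{7729} e_{4} e_{5}


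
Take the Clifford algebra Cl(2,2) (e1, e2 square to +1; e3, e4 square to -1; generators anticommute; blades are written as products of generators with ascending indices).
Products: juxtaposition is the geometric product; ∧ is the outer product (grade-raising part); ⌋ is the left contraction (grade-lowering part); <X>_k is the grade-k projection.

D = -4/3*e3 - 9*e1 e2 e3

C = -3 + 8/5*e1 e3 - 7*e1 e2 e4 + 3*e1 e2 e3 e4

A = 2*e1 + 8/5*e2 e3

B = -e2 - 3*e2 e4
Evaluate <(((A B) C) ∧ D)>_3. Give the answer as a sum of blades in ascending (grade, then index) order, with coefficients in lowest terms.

step 1: 8/5*e3 - 2*e1 e2 + 24/5*e3 e4 - 6*e1 e2 e4
step 2: 42 + 64/25*e1 + 66/5*e3 - 14*e4 - 42/5*e1 e2 + 192/25*e1 e4 + 16/5*e2 e3 - 42/5*e3 e4 + 168/5*e1 e2 e3 + 66/5*e1 e2 e4 + 48/5*e2 e3 e4 - 56/5*e1 e2 e3 e4
step 3: -56*e3 - 256/75*e1 e3 - 56/3*e3 e4 - 1834/5*e1 e2 e3 + 256/25*e1 e3 e4 - 542/5*e1 e2 e3 e4
step 4: -1834/5*e1 e2 e3 + 256/25*e1 e3 e4
Answer: -1834/5*e1 e2 e3 + 256/25*e1 e3 e4


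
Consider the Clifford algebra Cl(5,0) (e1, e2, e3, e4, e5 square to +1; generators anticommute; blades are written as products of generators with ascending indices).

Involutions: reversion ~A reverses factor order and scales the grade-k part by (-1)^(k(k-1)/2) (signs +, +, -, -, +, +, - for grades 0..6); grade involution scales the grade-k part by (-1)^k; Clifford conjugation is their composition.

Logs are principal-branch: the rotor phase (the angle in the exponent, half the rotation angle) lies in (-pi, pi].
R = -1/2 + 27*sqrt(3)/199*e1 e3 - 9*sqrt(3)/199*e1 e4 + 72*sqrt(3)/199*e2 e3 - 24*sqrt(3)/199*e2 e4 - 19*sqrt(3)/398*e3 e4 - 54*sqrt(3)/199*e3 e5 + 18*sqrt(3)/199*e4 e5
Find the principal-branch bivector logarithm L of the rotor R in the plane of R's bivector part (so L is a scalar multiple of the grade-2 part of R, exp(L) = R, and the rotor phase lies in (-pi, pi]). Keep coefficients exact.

The scalar part of R is -1/2, which pins the rotor phase on the principal branch; dividing the bivector part by the sine of that phase recovers the unit plane, and L is the phase times that plane.
Concretely: cos(phase) = -1/2 gives phase = ±2*pi/3, and since phase/sin(phase) is even the sign is immaterial: L = (phase/sin(phase)) * <R>_2 = (4*sqrt(3)*pi/9) * <R>_2.
Answer: 36*pi/199*e1 e3 - 12*pi/199*e1 e4 + 96*pi/199*e2 e3 - 32*pi/199*e2 e4 - 38*pi/597*e3 e4 - 72*pi/199*e3 e5 + 24*pi/199*e4 e5


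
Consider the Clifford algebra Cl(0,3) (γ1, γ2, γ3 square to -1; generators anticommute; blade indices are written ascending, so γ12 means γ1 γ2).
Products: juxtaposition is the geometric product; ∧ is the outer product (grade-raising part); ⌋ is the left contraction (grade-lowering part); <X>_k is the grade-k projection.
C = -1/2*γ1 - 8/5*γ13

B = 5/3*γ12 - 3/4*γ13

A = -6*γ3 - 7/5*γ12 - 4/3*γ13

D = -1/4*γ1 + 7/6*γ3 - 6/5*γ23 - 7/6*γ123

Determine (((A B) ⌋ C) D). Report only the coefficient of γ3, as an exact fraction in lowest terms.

step 1: 4/3 + 9/2*γ1 + 589/180*γ23 - 10*γ123
step 2: 9/4 - 2/3*γ1 + 36/5*γ3 - 32/15*γ13
step 3: -257/30 + 1387/720*γ1 - 1384/225*γ2 + 379/120*γ3 + 274/25*γ12 + 46/45*γ13 - 313/90*γ23 - 73/40*γ123
Answer: 379/120


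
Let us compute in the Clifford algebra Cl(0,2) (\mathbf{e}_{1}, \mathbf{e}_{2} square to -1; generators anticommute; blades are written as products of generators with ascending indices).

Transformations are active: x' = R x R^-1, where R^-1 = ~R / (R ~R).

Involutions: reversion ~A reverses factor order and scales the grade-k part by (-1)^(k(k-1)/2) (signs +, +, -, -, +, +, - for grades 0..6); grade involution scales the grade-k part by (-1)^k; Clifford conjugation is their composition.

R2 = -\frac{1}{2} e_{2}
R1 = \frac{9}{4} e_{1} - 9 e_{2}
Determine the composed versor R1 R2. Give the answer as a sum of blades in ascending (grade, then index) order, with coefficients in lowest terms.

Distribute over the terms of R2 (each basis-blade product reordered to ascending indices, repeated generators contracted through their squares):
R1 (-\frac{1}{2} e_{2}) = -\frac{9}{2} - \frac{9}{8} e_{1} e_{2}
Answer: -\frac{9}{2} - \frac{9}{8} e_{1} e_{2}


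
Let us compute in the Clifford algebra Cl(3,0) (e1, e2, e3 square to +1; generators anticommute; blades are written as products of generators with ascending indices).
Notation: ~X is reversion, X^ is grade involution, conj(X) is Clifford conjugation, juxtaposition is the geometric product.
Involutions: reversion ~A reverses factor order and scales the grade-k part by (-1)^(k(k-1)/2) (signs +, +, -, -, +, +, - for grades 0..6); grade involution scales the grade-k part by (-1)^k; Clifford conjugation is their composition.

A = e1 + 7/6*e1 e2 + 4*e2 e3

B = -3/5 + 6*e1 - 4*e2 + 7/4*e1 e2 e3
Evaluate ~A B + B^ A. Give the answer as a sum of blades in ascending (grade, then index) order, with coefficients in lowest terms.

first term: 6 + 166/15*e1 + 7*e2 - 335/24*e3 - 33/10*e1 e2 + 83/20*e2 e3 - 24*e1 e2 e3
second term: -6 + 26/15*e1 - 7*e2 + 433/24*e3 - 47/10*e1 e2 - 83/20*e2 e3 - 24*e1 e2 e3
Answer: 64/5*e1 + 49/12*e3 - 8*e1 e2 - 48*e1 e2 e3


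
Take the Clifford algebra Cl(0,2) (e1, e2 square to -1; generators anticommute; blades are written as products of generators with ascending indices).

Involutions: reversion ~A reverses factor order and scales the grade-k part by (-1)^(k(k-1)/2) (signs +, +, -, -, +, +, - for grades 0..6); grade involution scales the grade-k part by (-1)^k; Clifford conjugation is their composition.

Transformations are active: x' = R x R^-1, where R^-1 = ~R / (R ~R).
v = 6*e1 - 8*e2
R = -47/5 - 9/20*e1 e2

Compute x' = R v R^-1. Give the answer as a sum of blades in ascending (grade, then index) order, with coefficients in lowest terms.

~R = -47/5 + 9/20*e1 e2, and R ~R = 1417/16, so R^-1 = ~R / (1417/16).
R v = -60*e1 + 145/2*e2
Answer: 9546/1417*e1 - 10472/1417*e2


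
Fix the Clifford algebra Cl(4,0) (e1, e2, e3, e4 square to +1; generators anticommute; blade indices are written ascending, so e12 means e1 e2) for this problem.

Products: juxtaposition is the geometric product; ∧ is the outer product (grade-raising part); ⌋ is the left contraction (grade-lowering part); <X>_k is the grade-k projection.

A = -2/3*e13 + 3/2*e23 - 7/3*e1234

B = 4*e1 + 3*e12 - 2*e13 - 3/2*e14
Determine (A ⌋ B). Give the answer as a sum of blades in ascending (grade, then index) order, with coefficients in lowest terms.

step 1: -4/3
Answer: -4/3


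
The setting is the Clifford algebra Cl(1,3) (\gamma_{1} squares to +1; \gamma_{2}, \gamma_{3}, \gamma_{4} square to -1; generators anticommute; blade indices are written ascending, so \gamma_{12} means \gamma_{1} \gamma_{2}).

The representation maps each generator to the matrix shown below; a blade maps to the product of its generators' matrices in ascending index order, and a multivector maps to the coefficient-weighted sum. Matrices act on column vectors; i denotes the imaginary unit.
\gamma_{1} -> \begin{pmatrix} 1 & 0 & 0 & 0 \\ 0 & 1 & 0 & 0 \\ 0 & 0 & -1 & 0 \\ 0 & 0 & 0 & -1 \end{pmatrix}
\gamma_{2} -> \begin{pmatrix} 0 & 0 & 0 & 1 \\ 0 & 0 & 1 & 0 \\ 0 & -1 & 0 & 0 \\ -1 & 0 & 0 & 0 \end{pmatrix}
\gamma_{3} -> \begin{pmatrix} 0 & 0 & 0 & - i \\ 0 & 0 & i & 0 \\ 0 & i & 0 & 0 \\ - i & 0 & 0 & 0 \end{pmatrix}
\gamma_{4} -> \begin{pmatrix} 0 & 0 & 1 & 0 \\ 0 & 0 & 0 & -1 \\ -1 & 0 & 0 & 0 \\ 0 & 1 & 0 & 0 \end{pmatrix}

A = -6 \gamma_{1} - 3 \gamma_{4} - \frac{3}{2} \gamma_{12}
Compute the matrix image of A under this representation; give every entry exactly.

Bivector images (products of the table entries): rho(\gamma_{12}) = rho(\gamma_{1})rho(\gamma_{2}) = \begin{pmatrix} 0 & 0 & 0 & 1 \\ 0 & 0 & 1 & 0 \\ 0 & 1 & 0 & 0 \\ 1 & 0 & 0 & 0 \end{pmatrix}.
M = (-6)*rho(\gamma_{1}) + (-3)*rho(\gamma_{4}) + (-\frac{3}{2})*rho(\gamma_{12}), summed entrywise:
Answer: \begin{pmatrix} -6 & 0 & -3 & - \frac{3}{2} \\ 0 & -6 & - \frac{3}{2} & 3 \\ 3 & - \frac{3}{2} & 6 & 0 \\ - \frac{3}{2} & -3 & 0 & 6 \end{pmatrix}


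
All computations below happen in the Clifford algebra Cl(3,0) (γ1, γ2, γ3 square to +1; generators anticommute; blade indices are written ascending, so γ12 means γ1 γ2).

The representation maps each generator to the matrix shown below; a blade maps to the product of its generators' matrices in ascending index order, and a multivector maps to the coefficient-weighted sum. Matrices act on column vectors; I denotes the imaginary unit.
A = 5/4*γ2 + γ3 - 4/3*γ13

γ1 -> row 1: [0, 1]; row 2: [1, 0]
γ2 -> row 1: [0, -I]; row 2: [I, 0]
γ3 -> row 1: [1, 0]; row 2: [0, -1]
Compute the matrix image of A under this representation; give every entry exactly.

Bivector images (products of the table entries): rho(γ13) = rho(γ1)rho(γ3) = row 1: [0, -1]; row 2: [1, 0].
M = (5/4)*rho(γ2) + (1)*rho(γ3) + (-4/3)*rho(γ13), summed entrywise:
Answer: row 1: [1, 4/3 - 5*I/4]; row 2: [-4/3 + 5*I/4, -1]


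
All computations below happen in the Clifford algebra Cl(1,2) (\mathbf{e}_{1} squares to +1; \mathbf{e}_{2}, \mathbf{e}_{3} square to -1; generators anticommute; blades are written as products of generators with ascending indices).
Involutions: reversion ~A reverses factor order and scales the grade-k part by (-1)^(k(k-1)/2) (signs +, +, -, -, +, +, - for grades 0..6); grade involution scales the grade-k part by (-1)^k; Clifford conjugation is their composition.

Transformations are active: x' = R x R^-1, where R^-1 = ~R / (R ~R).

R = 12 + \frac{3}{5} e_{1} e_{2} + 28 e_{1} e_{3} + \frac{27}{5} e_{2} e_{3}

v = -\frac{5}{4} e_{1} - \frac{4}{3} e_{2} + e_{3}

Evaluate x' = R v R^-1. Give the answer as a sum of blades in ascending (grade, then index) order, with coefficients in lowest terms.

~R = 12 - \frac{3}{5} e_{1} e_{2} - 28 e_{1} e_{3} - \frac{27}{5} e_{2} e_{3}, and R ~R = -\frac{3056}{5}, so R^-1 = ~R / (-\frac{3056}{5}).
R v = -\frac{211}{5} e_{1} - \frac{413}{20} e_{2} + \frac{199}{5} e_{3} + \frac{1871}{60} e_{1} e_{2} e_{3}
Answer: \frac{72001}{30560} e_{1} - \frac{817}{1146} e_{2} - \frac{76449}{30560} e_{3}


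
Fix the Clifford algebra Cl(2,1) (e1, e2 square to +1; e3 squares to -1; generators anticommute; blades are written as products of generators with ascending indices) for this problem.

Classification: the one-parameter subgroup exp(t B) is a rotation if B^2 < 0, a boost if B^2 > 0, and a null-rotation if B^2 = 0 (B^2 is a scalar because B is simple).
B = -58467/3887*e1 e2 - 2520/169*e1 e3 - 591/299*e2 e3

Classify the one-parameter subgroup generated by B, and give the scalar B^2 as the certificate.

B^2 term by term: the squares give (-58467/3887)^2*(e1 e2)^2 + (-2520/169)^2*(e1 e3)^2 + (-591/299)^2*(e2 e3)^2 = 3418390089/15108769*(-1) + 6350400/28561*(+1) + 349281/89401*(+1) = 0 (each basis 2-blade squares to minus the product of its generators' squares); cross terms between blades sharing an index anticommute and cancel. So B^2 = 0.
Answer: null-rotation, certificate B^2 = 0. Why this suffices: the scalar 0 survives any versor conjugation, so its sign alone determines the class however B is presented.


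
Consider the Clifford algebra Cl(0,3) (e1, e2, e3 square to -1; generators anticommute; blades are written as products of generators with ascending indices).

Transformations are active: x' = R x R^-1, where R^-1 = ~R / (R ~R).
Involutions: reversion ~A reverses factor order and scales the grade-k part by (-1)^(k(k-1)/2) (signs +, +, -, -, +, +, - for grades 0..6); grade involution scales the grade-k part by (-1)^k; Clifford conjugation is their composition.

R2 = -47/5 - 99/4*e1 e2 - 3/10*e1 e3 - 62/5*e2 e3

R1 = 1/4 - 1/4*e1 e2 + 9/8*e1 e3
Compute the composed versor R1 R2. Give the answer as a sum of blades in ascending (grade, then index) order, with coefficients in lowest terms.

Distribute over the terms of R1 (each basis-blade product reordered to ascending indices, repeated generators contracted through their squares):
(1/4) R2 = -47/20 - 99/16*e1 e2 - 3/40*e1 e3 - 31/10*e2 e3
(-1/4*e1 e2) R2 = -99/16 + 47/20*e1 e2 - 31/10*e1 e3 + 3/40*e2 e3
(9/8*e1 e3) R2 = 27/80 - 279/20*e1 e2 - 423/40*e1 e3 + 891/32*e2 e3
Summing the partial products and collecting blades:
Answer: -41/5 - 1423/80*e1 e2 - 55/4*e1 e3 + 3971/160*e2 e3


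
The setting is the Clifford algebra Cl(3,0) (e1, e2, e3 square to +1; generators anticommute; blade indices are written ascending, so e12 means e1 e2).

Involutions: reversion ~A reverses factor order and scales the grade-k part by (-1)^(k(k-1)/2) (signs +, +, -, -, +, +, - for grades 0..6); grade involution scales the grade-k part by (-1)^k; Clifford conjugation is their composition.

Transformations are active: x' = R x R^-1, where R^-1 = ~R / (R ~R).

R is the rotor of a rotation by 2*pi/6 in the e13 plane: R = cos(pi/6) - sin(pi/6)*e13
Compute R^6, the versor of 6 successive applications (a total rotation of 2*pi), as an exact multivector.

Rotor phase runs at HALF the rotation angle; powers of one rotor simply add phase, so after 6 steps in e13 the phase is 6*pi/6 = pi and R^6 = cos(pi) - sin(pi)*e13.
cos(pi) = -1 and sin(pi) = 0, so R^6 = -1. The total rotation 2*pi is 1 full turn, so every vector returns to itself, yet the rotor is -1, on the OTHER sheet of the double cover (an odd number of 2*pi turns).
Answer: -1


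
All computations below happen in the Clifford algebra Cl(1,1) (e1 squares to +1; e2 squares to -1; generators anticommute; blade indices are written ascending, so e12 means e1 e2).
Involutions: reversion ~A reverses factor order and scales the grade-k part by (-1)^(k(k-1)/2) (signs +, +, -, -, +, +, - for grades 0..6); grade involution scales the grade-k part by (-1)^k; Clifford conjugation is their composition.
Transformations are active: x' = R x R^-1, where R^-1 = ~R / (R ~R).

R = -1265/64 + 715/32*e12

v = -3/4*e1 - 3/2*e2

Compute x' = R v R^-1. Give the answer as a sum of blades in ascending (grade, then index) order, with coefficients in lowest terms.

~R = -1265/64 - 715/32*e12, and R ~R = -444675/4096, so R^-1 = ~R / (-444675/4096).
R v = 12375/256*e1 + 1485/32*e2
Answer: 3597/196*e1 + 1803/98*e2


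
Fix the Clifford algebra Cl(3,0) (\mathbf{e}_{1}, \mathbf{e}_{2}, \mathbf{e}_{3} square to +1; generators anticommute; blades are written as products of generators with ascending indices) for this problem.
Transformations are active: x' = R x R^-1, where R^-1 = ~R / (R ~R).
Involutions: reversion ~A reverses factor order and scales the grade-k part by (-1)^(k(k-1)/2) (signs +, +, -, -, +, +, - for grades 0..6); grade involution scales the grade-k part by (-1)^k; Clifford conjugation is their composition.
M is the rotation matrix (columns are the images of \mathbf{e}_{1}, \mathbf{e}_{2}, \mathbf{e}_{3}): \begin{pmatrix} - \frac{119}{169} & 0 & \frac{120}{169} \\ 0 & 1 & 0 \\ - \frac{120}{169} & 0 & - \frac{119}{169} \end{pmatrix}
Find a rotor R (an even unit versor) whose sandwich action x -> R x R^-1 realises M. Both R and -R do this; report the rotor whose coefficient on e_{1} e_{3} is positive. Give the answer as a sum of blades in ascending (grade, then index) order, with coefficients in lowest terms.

Method: write R = a + b12*e_{1} e_{2} + b13*e_{1} e_{3} + b23*e_{2} e_{3} with a^2 + b12^2 + b13^2 + b23^2 = 1 (so R^-1 = ~R). Expanding the columns R e_j ~R gives tr M = 4a^2 - 1 and, from the antisymmetric part, M21 - M12 = -4a*b12, M13 - M31 = 4a*b13, M32 - M23 = -4a*b23.
Here tr M = -\frac{69}{169}, so a^2 = (1 + tr M)/4 = \frac{25}{169} and a = ±\frac{5}{13}. Taking a = \frac{5}{13}: M21 - M12 = 0, M13 - M31 = \frac{240}{169}, M32 - M23 = 0, giving b12 = 0, b13 = \frac{12}{13}, b23 = 0, i.e. R = \frac{5}{13} + \frac{12}{13} e_{1} e_{3}.
Its e_{1} e_{3} coefficient is already positive.
Answer: \frac{5}{13} + \frac{12}{13} e_{1} e_{3}. Recall the cover is two-to-one: with M of trace -\frac{69}{169}, both preimages act alike, and the stated e_{1} e_{3} sign chooses the sheet.


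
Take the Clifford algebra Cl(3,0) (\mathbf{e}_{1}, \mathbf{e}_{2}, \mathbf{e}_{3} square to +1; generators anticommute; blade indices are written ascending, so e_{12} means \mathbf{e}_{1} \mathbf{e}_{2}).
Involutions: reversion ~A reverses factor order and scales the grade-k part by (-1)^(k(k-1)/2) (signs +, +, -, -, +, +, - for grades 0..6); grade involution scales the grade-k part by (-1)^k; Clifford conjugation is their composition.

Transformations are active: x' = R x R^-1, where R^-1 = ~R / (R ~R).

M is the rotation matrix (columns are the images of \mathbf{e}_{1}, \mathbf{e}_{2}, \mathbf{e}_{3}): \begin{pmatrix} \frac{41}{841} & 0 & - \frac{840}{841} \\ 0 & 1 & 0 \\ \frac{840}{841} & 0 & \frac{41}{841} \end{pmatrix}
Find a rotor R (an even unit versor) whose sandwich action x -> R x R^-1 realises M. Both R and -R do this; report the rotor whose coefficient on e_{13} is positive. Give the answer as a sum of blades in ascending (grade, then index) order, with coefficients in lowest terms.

Method: write R = a + b12*e_{12} + b13*e_{13} + b23*e_{23} with a^2 + b12^2 + b13^2 + b23^2 = 1 (so R^-1 = ~R). Expanding the columns R e_j ~R gives tr M = 4a^2 - 1 and, from the antisymmetric part, M21 - M12 = -4a*b12, M13 - M31 = 4a*b13, M32 - M23 = -4a*b23.
Here tr M = \frac{923}{841}, so a^2 = (1 + tr M)/4 = \frac{441}{841} and a = ±\frac{21}{29}. Taking a = \frac{21}{29}: M21 - M12 = 0, M13 - M31 = -\frac{1680}{841}, M32 - M23 = 0, giving b12 = 0, b13 = -\frac{20}{29}, b23 = 0, i.e. R = \frac{21}{29} - \frac{20}{29} e_{13}.
Its e_{13} coefficient is negative, so report the other preimage -R.
Answer: -\frac{21}{29} + \frac{20}{29} e_{13}. Uniqueness: Spin(3) -> SO(3) maps R and -R to the same rotation of trace \frac{923}{841}; fixing the sign of the e_{13} coefficient removes the ambiguity.


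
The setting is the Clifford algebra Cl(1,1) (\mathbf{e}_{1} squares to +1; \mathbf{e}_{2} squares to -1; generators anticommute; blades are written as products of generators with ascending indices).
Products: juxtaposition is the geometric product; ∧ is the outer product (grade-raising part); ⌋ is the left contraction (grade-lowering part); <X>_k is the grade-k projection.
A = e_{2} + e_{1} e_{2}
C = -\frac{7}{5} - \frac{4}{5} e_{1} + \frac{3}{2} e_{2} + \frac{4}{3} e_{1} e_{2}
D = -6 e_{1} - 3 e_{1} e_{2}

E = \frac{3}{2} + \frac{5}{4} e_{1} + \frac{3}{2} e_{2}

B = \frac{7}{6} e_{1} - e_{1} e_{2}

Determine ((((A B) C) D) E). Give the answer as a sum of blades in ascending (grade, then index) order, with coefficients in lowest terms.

step 1: -1 - e_{1} - \frac{7}{6} e_{2} - \frac{7}{6} e_{1} e_{2}
step 2: \frac{431}{180} + \frac{431}{180} e_{1} - \frac{32}{15} e_{2} - \frac{32}{15} e_{1} e_{2}
step 3: -\frac{239}{30} - \frac{239}{30} e_{1} - \frac{1199}{60} e_{2} - \frac{1199}{60} e_{1} e_{2}
step 4: \frac{121}{15} + \frac{121}{15} e_{1} - \frac{4067}{240} e_{2} - \frac{4067}{240} e_{1} e_{2}
Answer: \frac{121}{15} + \frac{121}{15} e_{1} - \frac{4067}{240} e_{2} - \frac{4067}{240} e_{1} e_{2}


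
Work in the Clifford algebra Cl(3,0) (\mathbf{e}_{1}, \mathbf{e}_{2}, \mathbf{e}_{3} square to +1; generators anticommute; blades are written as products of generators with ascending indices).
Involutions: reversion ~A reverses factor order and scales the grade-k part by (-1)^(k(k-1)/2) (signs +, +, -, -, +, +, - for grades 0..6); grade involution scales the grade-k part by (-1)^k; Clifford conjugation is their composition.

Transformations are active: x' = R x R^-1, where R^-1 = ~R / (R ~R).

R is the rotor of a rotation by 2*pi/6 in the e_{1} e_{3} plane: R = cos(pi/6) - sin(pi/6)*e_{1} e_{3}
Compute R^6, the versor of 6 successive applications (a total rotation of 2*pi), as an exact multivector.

Because a rotor carries half the rotation angle, composing 6 copies of this e_{1} e_{3}-plane rotor multiplies the phase: 6*(pi/6) = \pi, hence R^6 = cos(\pi) - sin(\pi)*e_{1} e_{3}.
cos(\pi) = -1 and sin(\pi) = 0, so R^6 = -1. The total rotation 2*pi is 1 full turn, so every vector returns to itself, yet the rotor is -1, on the OTHER sheet of the double cover (an odd number of 2*pi turns).
Answer: -1


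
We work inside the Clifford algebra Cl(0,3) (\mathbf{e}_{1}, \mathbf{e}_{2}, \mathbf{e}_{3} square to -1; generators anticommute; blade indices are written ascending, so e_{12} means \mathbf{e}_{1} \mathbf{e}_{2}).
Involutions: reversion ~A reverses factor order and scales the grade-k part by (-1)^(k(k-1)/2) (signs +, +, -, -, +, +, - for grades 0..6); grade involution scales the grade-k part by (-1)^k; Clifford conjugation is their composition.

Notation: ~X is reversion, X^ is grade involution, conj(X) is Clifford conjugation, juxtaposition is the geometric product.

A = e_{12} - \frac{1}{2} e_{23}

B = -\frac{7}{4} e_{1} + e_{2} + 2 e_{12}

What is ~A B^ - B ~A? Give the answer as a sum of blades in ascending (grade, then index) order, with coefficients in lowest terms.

first term: 2 - e_{1} - \frac{7}{4} e_{2} - \frac{1}{2} e_{3} + e_{13} + \frac{7}{8} e_{123}
second term: 2 - e_{1} - \frac{7}{4} e_{2} - \frac{1}{2} e_{3} - e_{13} - \frac{7}{8} e_{123}
Answer: 2 e_{13} + \frac{7}{4} e_{123}


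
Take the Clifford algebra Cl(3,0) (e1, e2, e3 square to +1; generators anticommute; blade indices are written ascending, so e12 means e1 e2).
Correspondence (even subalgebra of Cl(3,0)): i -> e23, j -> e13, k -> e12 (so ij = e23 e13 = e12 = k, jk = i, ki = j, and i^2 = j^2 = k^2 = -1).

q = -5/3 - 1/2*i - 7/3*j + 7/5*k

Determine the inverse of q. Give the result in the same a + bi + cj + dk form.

In blades: q = -5/3 + 7/5*e12 - 7/3*e13 - 1/2*e23.
With qbar = -5/3 - 7/5*e12 + 7/3*e13 + 1/2*e23 (scalar fixed, mapped units negated), q qbar = 9389/900 (the sum of squared coefficients), so q^-1 = qbar / (9389/900) = -1500/9389 - 1260/9389*e12 + 2100/9389*e13 + 450/9389*e23; translating back:
Answer: -1500/9389 + 450/9389*i + 2100/9389*j - 1260/9389*k


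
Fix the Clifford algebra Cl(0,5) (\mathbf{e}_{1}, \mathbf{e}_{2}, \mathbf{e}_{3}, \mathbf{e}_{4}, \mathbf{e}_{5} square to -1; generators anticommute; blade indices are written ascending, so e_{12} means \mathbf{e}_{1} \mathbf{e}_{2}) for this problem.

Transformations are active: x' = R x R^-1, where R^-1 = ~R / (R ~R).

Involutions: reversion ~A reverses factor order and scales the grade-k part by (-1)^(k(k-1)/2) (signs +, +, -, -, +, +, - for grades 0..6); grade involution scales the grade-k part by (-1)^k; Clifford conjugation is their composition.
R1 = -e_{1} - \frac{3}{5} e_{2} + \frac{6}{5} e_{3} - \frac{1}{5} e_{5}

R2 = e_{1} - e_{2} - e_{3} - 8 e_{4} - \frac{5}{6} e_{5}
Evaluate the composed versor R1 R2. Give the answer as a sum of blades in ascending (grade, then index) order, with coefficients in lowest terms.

Distribute over the terms of R1 (each basis-blade product reordered to ascending indices, repeated generators contracted through their squares):
(-e_{1}) R2 = 1 + e_{12} + e_{13} + 8 e_{14} + \frac{5}{6} e_{15}
(-\frac{3}{5} e_{2}) R2 = -\frac{3}{5} + \frac{3}{5} e_{12} + \frac{3}{5} e_{23} + \frac{24}{5} e_{24} + \frac{1}{2} e_{25}
(\frac{6}{5} e_{3}) R2 = \frac{6}{5} - \frac{6}{5} e_{13} + \frac{6}{5} e_{23} - \frac{48}{5} e_{34} - e_{35}
(-\frac{1}{5} e_{5}) R2 = -\frac{1}{6} + \frac{1}{5} e_{15} - \frac{1}{5} e_{25} - \frac{1}{5} e_{35} - \frac{8}{5} e_{45}
Summing the partial products and collecting blades:
Answer: \frac{43}{30} + \frac{8}{5} e_{12} - \frac{1}{5} e_{13} + 8 e_{14} + \frac{31}{30} e_{15} + \frac{9}{5} e_{23} + \frac{24}{5} e_{24} + \frac{3}{10} e_{25} - \frac{48}{5} e_{34} - \frac{6}{5} e_{35} - \frac{8}{5} e_{45}


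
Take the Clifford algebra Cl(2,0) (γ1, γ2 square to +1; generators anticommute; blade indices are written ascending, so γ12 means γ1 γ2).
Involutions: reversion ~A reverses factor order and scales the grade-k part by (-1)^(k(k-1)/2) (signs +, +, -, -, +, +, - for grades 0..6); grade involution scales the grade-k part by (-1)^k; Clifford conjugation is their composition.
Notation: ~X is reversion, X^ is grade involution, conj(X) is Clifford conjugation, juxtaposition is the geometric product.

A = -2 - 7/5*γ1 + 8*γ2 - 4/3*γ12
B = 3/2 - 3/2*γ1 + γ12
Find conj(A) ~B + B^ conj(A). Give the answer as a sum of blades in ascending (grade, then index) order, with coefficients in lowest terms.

first term: -113/30 - 29/10*γ1 - 57/5*γ2 - 8*γ12
second term: -67/30 - 89/10*γ1 - 57/5*γ2 - 12*γ12
Answer: -6 - 59/5*γ1 - 114/5*γ2 - 20*γ12


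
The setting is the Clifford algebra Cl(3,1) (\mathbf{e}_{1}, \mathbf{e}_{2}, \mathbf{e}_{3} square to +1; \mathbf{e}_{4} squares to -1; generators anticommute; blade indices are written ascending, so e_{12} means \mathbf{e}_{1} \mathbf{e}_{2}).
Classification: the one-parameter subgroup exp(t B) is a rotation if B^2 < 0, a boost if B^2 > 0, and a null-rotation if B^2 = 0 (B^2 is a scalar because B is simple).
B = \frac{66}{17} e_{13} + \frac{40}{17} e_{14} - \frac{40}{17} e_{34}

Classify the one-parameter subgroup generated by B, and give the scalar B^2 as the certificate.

B^2 term by term: the squares give (\frac{66}{17})^2*(e_{13})^2 + (\frac{40}{17})^2*(e_{14})^2 + (-\frac{40}{17})^2*(e_{34})^2 = \frac{4356}{289}*(-1) + \frac{1600}{289}*(+1) + \frac{1600}{289}*(+1) = -4 (each basis 2-blade squares to minus the product of its generators' squares); cross terms between blades sharing an index anticommute and cancel. So B^2 = -4.
Answer: rotation, certificate B^2 = -4. One invariant decides it: the square -4 survives every conjugation, and its sign is exactly the classification.


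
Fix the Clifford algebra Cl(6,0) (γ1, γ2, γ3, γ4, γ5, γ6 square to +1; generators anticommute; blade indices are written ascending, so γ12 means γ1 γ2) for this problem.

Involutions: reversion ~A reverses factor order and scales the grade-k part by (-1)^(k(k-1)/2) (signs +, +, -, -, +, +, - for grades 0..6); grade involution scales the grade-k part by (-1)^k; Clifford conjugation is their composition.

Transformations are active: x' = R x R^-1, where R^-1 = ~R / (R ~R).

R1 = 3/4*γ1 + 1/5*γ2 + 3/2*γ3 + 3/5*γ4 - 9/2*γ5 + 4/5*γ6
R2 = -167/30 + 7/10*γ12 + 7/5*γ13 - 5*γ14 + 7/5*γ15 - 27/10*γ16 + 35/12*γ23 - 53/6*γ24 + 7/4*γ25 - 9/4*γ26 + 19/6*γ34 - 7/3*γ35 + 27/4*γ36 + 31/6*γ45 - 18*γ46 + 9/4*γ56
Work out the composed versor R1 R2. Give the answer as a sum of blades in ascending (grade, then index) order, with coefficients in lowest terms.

Distribute over the terms of R1 (each basis-blade product reordered to ascending indices, repeated generators contracted through their squares):
(3/4*γ1) R2 = -167/40*γ1 + 21/40*γ2 + 21/20*γ3 - 15/4*γ4 + 21/20*γ5 - 81/40*γ6 + 35/16*γ123 - 53/8*γ124 + 21/16*γ125 - 27/16*γ126 + 19/8*γ134 - 7/4*γ135 + 81/16*γ136 + 31/8*γ145 - 27/2*γ146 + 27/16*γ156
(1/5*γ2) R2 = -7/50*γ1 - 167/150*γ2 + 7/12*γ3 - 53/30*γ4 + 7/20*γ5 - 9/20*γ6 - 7/25*γ123 + γ124 - 7/25*γ125 + 27/50*γ126 + 19/30*γ234 - 7/15*γ235 + 27/20*γ236 + 31/30*γ245 - 18/5*γ246 + 9/20*γ256
(3/2*γ3) R2 = -21/10*γ1 - 35/8*γ2 - 167/20*γ3 + 19/4*γ4 - 7/2*γ5 + 81/8*γ6 + 21/20*γ123 + 15/2*γ134 - 21/10*γ135 + 81/20*γ136 + 53/4*γ234 - 21/8*γ235 + 27/8*γ236 + 31/4*γ345 - 27*γ346 + 27/8*γ356
(3/5*γ4) R2 = 3*γ1 + 53/10*γ2 - 19/10*γ3 - 167/50*γ4 + 31/10*γ5 - 54/5*γ6 + 21/50*γ124 + 21/25*γ134 - 21/25*γ145 + 81/50*γ146 + 7/4*γ234 - 21/20*γ245 + 27/20*γ246 + 7/5*γ345 - 81/20*γ346 + 27/20*γ456
(-9/2*γ5) R2 = 63/10*γ1 + 63/8*γ2 - 21/2*γ3 + 93/4*γ4 + 501/20*γ5 - 81/8*γ6 - 63/20*γ125 - 63/10*γ135 + 45/2*γ145 - 243/20*γ156 - 105/8*γ235 + 159/4*γ245 - 81/8*γ256 - 57/4*γ345 + 243/8*γ356 - 81*γ456
(4/5*γ6) R2 = 54/25*γ1 + 9/5*γ2 - 27/5*γ3 + 72/5*γ4 - 9/5*γ5 - 334/75*γ6 + 14/25*γ126 + 28/25*γ136 - 4*γ146 + 28/25*γ156 + 7/3*γ236 - 106/15*γ246 + 7/5*γ256 + 38/15*γ346 - 28/15*γ356 + 62/15*γ456
Summing the partial products and collecting blades:
Answer: 1009/200*γ1 + 6007/600*γ2 - 1471/60*γ3 + 10063/300*γ4 + 97/4*γ5 - 10637/600*γ6 + 1183/400*γ123 - 1041/200*γ124 - 847/400*γ125 - 47/80*γ126 + 2143/200*γ134 - 203/20*γ135 + 4093/400*γ136 + 5107/200*γ145 - 397/25*γ146 - 3737/400*γ156 + 469/30*γ234 - 973/60*γ235 + 847/120*γ236 + 596/15*γ245 - 559/60*γ246 - 331/40*γ256 - 51/10*γ345 - 1711/60*γ346 + 1913/60*γ356 - 4531/60*γ456


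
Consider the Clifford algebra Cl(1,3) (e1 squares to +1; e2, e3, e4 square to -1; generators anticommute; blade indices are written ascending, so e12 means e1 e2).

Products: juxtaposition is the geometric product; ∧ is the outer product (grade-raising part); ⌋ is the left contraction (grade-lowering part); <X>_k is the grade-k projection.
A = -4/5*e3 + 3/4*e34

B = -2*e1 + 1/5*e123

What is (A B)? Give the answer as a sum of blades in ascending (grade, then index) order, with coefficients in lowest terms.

step 1: 4/25*e12 - 8/5*e13 + 3/20*e124 - 3/2*e134
Answer: 4/25*e12 - 8/5*e13 + 3/20*e124 - 3/2*e134


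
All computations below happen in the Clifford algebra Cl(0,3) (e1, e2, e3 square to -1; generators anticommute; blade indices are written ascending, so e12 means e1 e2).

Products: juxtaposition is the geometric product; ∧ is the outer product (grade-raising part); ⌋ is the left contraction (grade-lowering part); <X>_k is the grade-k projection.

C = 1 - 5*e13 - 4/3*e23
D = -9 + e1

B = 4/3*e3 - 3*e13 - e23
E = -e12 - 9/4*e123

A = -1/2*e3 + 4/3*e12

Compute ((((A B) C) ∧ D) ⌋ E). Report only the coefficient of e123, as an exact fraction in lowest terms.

step 1: 2/3 + 3/2*e1 + 1/2*e2 + 4/3*e13 - 4*e23 + 16/9*e123
step 2: 2 + 209/54*e1 - 151/18*e2 + 49/6*e3 - 196/9*e12 - 2*e13 - 44/9*e23 + 41/18*e123
step 3: -18 - 197/6*e1 + 151/2*e2 - 147/2*e3 + 3679/18*e12 + 59/6*e13 + 44*e23 - 457/18*e123
step 4: 18829/72 + 47/2*e1 - 1319/24*e2 + 3679/8*e3 - 1179/8*e12 - 1359/8*e13 - 591/8*e23 + 81/2*e123
Answer: 81/2


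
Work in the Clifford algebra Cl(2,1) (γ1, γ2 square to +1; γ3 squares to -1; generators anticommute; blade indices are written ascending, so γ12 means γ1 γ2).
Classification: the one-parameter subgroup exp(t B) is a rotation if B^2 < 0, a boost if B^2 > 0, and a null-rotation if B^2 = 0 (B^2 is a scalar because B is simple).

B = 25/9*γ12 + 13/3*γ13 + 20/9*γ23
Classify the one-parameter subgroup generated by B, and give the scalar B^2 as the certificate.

B^2 term by term: the squares give (25/9)^2*(γ12)^2 + (13/3)^2*(γ13)^2 + (20/9)^2*(γ23)^2 = 625/81*(-1) + 169/9*(+1) + 400/81*(+1) = 16 (each basis 2-blade squares to minus the product of its generators' squares); cross terms between blades sharing an index anticommute and cancel. So B^2 = 16.
Answer: boost, certificate B^2 = 16. The scalar 16 is the complete invariant here: its sign names the subgroup type.


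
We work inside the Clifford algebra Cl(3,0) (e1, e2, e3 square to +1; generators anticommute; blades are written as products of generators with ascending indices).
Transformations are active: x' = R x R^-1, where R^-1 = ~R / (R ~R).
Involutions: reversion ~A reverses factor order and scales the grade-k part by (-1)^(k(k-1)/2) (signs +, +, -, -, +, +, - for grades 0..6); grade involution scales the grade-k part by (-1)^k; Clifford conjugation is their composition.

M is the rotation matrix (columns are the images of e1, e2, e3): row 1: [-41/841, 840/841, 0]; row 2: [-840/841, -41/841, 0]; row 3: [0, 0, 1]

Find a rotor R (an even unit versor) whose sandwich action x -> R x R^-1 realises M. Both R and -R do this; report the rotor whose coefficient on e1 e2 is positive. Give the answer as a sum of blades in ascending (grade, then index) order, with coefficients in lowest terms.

Method: write R = a + b12*e1 e2 + b13*e1 e3 + b23*e2 e3 with a^2 + b12^2 + b13^2 + b23^2 = 1 (so R^-1 = ~R). Expanding the columns R e_j ~R gives tr M = 4a^2 - 1 and, from the antisymmetric part, M21 - M12 = -4a*b12, M13 - M31 = 4a*b13, M32 - M23 = -4a*b23.
Here tr M = 759/841, so a^2 = (1 + tr M)/4 = 400/841 and a = ±20/29. Taking a = 20/29: M21 - M12 = -1680/841, M13 - M31 = 0, M32 - M23 = 0, giving b12 = 21/29, b13 = 0, b23 = 0, i.e. R = 20/29 + 21/29*e1 e2.
Its e1 e2 coefficient is already positive.
Answer: 20/29 + 21/29*e1 e2. Sheet selection: the two-to-one cover makes ±R indistinguishable at the matrix level (trace 759/841), so uniqueness comes from the required sign on e1 e2.


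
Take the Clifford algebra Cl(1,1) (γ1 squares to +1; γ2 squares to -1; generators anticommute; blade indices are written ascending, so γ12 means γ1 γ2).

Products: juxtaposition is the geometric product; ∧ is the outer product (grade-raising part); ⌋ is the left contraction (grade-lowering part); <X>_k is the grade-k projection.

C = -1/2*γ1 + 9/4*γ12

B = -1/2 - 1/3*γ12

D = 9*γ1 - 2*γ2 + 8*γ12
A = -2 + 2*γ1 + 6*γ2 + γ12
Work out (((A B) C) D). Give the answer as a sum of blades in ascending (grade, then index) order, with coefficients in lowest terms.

step 1: 2/3 - 3*γ1 - 11/3*γ2 + 1/6*γ12
step 2: 15/8 - 103/12*γ1 - 20/3*γ2 - 1/3*γ12
step 3: -373/4 - 297/8*γ1 - 833/12*γ2 + 553/6*γ12
Answer: -373/4 - 297/8*γ1 - 833/12*γ2 + 553/6*γ12


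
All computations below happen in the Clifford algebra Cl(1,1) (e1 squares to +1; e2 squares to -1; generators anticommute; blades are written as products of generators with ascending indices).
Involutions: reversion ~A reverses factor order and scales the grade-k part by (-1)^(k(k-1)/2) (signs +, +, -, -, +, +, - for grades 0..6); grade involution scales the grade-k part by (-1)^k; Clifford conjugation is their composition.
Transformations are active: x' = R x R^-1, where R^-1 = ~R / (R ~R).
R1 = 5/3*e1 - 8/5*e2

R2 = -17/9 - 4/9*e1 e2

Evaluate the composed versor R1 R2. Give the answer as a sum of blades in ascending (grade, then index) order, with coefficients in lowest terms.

Distribute over the terms of R1 (each basis-blade product reordered to ascending indices, repeated generators contracted through their squares):
(5/3*e1) R2 = -85/27*e1 - 20/27*e2
(-8/5*e2) R2 = 32/45*e1 + 136/45*e2
Summing the partial products and collecting blades:
Answer: -329/135*e1 + 308/135*e2


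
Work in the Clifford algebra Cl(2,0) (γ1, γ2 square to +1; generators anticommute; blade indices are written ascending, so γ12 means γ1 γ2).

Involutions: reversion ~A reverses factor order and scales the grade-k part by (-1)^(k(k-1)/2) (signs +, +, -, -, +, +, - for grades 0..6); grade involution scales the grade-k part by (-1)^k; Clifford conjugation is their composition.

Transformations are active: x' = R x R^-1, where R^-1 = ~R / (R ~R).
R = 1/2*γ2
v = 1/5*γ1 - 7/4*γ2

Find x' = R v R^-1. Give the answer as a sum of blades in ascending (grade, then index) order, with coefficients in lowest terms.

~R = 1/2*γ2, and R ~R = 1/4, so R^-1 = ~R / (1/4).
R v = -7/8 - 1/10*γ12
Answer: -1/5*γ1 - 7/4*γ2


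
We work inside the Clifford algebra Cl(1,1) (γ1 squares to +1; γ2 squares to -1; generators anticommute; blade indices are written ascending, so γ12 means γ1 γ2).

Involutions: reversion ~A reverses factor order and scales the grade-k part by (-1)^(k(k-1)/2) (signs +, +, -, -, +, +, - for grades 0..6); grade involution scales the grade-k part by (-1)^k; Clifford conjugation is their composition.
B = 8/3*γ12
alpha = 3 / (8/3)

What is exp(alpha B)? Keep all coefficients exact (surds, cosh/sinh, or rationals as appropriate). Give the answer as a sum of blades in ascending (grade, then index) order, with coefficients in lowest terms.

B^2 = (8/3)^2*(γ12)^2 = 64/9*(+1) = 64/9 (a basis 2-blade squares to minus the product of its generators' squares).
B^2 = 64/9 — the series telescopes hyperbolically here: l = 8/3, alpha*l = 3, so exp(alpha B) = cosh(3) + (sinh(3)/(8/3))*B = cosh(3) + (3*sinh(3)/8)*B.
Answer: cosh(3) + sinh(3)*γ12


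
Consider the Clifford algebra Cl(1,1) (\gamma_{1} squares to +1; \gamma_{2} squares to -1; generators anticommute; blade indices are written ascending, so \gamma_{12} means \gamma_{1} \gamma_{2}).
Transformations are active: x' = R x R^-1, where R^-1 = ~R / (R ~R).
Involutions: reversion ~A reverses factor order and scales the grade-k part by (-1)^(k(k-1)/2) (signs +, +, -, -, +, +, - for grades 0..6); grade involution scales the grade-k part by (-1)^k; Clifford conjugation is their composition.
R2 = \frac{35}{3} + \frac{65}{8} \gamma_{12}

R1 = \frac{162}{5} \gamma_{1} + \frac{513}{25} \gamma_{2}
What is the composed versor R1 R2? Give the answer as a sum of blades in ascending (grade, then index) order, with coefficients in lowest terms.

Distribute over the terms of R1 (each basis-blade product reordered to ascending indices, repeated generators contracted through their squares):
(\frac{162}{5} \gamma_{1}) R2 = 378 \gamma_{1} + \frac{1053}{4} \gamma_{2}
(\frac{513}{25} \gamma_{2}) R2 = \frac{6669}{40} \gamma_{1} + \frac{1197}{5} \gamma_{2}
Summing the partial products and collecting blades:
Answer: \frac{21789}{40} \gamma_{1} + \frac{10053}{20} \gamma_{2}


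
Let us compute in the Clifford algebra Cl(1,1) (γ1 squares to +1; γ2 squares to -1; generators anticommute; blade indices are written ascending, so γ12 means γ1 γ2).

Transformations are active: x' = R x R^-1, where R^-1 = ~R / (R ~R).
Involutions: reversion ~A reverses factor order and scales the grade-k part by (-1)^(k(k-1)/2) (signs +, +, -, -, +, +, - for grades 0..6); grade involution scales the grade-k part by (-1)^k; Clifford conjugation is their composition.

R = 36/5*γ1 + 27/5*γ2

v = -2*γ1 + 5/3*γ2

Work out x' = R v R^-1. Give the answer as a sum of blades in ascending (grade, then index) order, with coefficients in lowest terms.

~R = 36/5*γ1 + 27/5*γ2, and R ~R = 567/25, so R^-1 = ~R / (567/25).
R v = -117/5 + 114/5*γ12
Answer: -90/7*γ1 - 269/21*γ2


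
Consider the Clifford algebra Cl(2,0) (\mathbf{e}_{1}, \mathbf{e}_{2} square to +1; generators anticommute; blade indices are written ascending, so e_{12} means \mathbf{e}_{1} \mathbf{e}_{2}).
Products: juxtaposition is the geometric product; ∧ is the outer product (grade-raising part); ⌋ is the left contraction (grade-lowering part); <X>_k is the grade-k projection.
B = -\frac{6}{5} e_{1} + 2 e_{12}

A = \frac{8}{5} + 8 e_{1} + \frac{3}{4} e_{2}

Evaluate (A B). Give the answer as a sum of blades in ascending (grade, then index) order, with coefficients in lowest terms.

step 1: -\frac{48}{5} - \frac{171}{50} e_{1} + 16 e_{2} + \frac{41}{10} e_{12}
Answer: -\frac{48}{5} - \frac{171}{50} e_{1} + 16 e_{2} + \frac{41}{10} e_{12}


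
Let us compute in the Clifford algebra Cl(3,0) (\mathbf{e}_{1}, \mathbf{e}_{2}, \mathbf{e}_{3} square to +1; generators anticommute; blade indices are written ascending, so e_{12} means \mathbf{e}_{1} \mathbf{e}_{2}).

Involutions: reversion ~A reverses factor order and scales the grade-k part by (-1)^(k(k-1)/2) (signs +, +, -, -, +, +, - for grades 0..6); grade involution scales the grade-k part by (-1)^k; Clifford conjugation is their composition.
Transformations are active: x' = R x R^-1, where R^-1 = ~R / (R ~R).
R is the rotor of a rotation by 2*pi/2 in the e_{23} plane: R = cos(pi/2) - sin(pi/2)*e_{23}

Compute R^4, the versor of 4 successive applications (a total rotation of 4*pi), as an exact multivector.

Because a rotor carries half the rotation angle, composing 4 copies of this e_{23}-plane rotor multiplies the phase: 4*(pi/2) = 2 \pi, hence R^4 = cos(2 \pi) - sin(2 \pi)*e_{23}.
cos(2 \pi) = 1 and sin(2 \pi) = 0, so R^4 = 1. The total rotation 4*pi is 2 full turns, so every vector returns to itself, yet the rotor is +1, back on the identity sheet (an even number of 2*pi turns).
Answer: 1
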